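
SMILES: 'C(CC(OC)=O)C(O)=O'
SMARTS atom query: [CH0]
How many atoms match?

The query [CH0] means: aliphatic carbon with no attached hydrogen.
Check the 9 heavy atoms by environment: 2× C (H2) → no; 2× C (H0) → match; 3× O (H0) → no; 1× O (H1) → no; 1× C (H3) → no.
That gives 2 matching atoms.

2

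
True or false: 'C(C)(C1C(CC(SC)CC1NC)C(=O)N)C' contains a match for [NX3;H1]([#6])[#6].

True

The pattern [NX3;H1]([#6])[#6] describes a trivalent nitrogen with one H, bonded to two carbons — a secondary amine.
The molecule carries an N-methylamino group (-NHCH3), whose atoms satisfy every constraint of the query, so the pattern matches.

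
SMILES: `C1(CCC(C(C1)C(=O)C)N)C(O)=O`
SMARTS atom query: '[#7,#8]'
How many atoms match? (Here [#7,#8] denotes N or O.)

4

The query [#7,#8] means: nitrogen or oxygen (comma = OR).
Check the 13 heavy atoms by environment: 9× C → no; 3× O → match; 1× N → match.
Summing the matching environments: 3 + 1 = 4 matching atoms.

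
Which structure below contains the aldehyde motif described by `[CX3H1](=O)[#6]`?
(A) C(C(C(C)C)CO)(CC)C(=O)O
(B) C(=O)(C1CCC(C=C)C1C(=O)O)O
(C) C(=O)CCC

[CX3H1](=O)[#6] describes an sp2 carbon with one H, double-bonded to O and single-bonded to carbon (an aldehyde).
(A) has a carboxylic acid group (-C(=O)OH) but the carbonyl carbon has H0 and is bonded to O, not H1.
(B) has a carboxylic acid group (-C(=O)OH) but the carbonyl carbon has H0 and is bonded to O, not H1.
(C) contains an aldehyde (-CHO), which satisfies every atom and bond constraint.
So the answer is (C).

C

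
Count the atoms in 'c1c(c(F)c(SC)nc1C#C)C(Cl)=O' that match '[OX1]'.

1

The query [OX1] means: aliphatic oxygen with one total connection — typically a carbonyl =O or an oxide.
Check the 14 heavy atoms by environment: 1× n (aromatic, X2) → no; 5× c (aromatic, X3) → no; 1× S (X2) → no; 1× C (X4) → no; 1× F (X1) → no; 2× C (X2) → no; 1× C (X3) → no; 1× O (X1) → match; 1× Cl (X1) → no.
That gives 1 matching atom.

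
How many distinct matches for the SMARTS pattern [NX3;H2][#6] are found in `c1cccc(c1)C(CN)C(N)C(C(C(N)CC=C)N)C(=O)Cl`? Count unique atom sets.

4

[NX3;H2][#6] is the SMARTS for a primary amine: a trivalent nitrogen with two H attached to carbon.
The molecule carries 4 separate instances of a primary amino group (-NH2) meeting every constraint; each maps to a distinct set of atoms, giving 4 matches.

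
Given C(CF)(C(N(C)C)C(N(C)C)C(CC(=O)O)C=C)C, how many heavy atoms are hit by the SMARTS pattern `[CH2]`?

3

The query [CH2] means: aliphatic carbon with exactly two hydrogens.
Check the 19 heavy atoms by environment: 3× C (H2) → match; 5× C (H1) → no; 2× N (H0) → no; 5× C (H3) → no; 1× F (H0) → no; 1× C (H0) → no; 1× O (H0) → no; 1× O (H1) → no.
That gives 3 matching atoms.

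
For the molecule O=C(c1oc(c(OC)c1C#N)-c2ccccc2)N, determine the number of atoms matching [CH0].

The query [CH0] means: aliphatic carbon with no attached hydrogen.
Check the 18 heavy atoms by environment: 1× o (aromatic, H0) → no; 5× c (aromatic, H0) → no; 2× O (H0) → no; 1× C (H3) → no; 2× C (H0) → match; 1× N (H0) → no; 5× c (aromatic, H1) → no; 1× N (H2) → no.
That gives 2 matching atoms.

2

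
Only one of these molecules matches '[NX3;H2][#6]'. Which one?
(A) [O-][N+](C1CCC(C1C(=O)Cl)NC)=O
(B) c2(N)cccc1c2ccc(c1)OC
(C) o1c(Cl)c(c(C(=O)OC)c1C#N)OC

B

[NX3;H2][#6] describes a trivalent nitrogen with two H attached to carbon (a primary amine).
(A) has a nitro group (-[N+](=O)[O-]) but the nitrogen is [N+] with no H, not NX3H2.
(B) contains a primary amino group (-NH2), which satisfies every atom and bond constraint.
(C) has a nitrile (-C#N) but the nitrogen is NX1 (triple-bonded), not NX3 with two H.
So the answer is (B).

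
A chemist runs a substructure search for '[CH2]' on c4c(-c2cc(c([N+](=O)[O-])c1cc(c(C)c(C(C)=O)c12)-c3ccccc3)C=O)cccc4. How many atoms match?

0

Check the 31 heavy atoms by environment: 10× c (aromatic, H0) → no; 12× c (aromatic, H1) → no; 1× N (charge +1, H0) → no; 1× O (charge -1, H0) → no; 3× O (H0) → no; 1× C (H1) → no; 2× C (H3) → no; 1× C (H0) → no.
No environment satisfies the query, so 0 matching atoms.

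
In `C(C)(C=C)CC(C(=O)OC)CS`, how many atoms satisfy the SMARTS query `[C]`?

9

Check the 12 heavy atoms by environment: 9× C → match; 1× S → no; 2× O → no.
That gives 9 matching atoms.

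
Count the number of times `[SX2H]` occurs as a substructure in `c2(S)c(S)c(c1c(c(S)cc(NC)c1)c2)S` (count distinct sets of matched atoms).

4

[SX2H] is the SMARTS for a thiol: an aliphatic sulfur with two connections, one being H.
The molecule carries 4 separate instances of a thiol (-SH) meeting every constraint; each maps to a distinct set of atoms, giving 4 matches.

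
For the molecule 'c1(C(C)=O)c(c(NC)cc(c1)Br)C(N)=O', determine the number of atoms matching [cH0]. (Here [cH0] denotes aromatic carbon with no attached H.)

4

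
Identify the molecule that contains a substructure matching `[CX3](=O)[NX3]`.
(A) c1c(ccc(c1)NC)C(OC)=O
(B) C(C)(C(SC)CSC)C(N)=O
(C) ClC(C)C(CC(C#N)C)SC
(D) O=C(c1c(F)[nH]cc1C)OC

[CX3](=O)[NX3] describes a carbonyl carbon bonded to a trivalent nitrogen (an amide).
(A) has a methyl-ester group (-C(=O)OCH3) but the carbonyl is bonded to O, not to an NX3 nitrogen.
(B) contains a primary amide (-C(=O)NH2), which satisfies every atom and bond constraint.
(C) has a nitrile (-C#N) but the nitrile N is NX1 (triple-bonded), not NX3.
(D) has a methyl-ester group (-C(=O)OCH3) but the carbonyl is bonded to O, not to an NX3 nitrogen.
So the answer is (B).

B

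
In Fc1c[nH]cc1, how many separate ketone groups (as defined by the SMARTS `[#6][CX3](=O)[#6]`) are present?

[#6][CX3](=O)[#6] is the SMARTS for a ketone: a carbonyl carbon (no H) flanked by two carbons.
No fragment in the molecule satisfies every constraint, giving 0 matches.

0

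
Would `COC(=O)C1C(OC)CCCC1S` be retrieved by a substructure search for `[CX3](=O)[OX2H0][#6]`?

Yes

The pattern [CX3](=O)[OX2H0][#6] describes a carbonyl carbon bonded to an oxygen that is itself bonded to carbon (no H on that O) — an ester.
The molecule carries a methyl-ester group (-C(=O)OCH3), whose atoms satisfy every constraint of the query, so the pattern matches.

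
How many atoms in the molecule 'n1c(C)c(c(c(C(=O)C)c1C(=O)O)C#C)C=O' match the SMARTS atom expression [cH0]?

Check the 17 heavy atoms by environment: 1× n (aromatic, H0) → no; 5× c (aromatic, H0) → match; 2× C (H3) → no; 3× C (H0) → no; 3× O (H0) → no; 2× C (H1) → no; 1× O (H1) → no.
That gives 5 matching atoms.

5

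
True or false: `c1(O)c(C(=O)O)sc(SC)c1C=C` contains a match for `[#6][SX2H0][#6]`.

The pattern [#6][SX2H0][#6] describes an aliphatic sulfur bridging two carbons with no H on the sulfur — a thioether.
The molecule carries a methylthio ether (-SCH3), whose atoms satisfy every constraint of the query, so the pattern matches.

True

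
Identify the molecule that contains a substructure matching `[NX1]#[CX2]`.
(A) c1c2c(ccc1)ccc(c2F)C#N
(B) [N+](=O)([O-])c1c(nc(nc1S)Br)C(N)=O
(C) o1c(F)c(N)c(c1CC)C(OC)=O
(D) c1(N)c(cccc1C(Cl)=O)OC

A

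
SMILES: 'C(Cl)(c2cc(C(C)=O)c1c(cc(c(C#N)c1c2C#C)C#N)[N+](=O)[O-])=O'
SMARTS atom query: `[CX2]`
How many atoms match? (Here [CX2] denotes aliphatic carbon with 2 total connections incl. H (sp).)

4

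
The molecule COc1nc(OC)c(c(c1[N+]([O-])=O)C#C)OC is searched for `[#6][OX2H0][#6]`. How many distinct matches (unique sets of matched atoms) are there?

3

[#6][OX2H0][#6] is the SMARTS for an ether: an aliphatic oxygen bridging two carbons with no H on the oxygen.
The molecule carries 3 separate instances of a methoxy ether (-OCH3) meeting every constraint; each maps to a distinct set of atoms, giving 3 matches.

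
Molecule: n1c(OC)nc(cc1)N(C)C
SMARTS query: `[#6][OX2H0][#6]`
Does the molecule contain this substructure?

Yes

The pattern [#6][OX2H0][#6] describes an aliphatic oxygen bridging two carbons with no H on the oxygen — an ether.
The molecule carries a methoxy ether (-OCH3), whose atoms satisfy every constraint of the query, so the pattern matches.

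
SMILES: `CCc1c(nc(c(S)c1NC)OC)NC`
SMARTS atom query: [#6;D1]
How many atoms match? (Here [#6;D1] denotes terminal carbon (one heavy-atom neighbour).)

4

The query [#6;D1] means: carbon bonded to exactly one heavy atom.
Check the 15 heavy atoms by environment: 1× n (aromatic, D2) → no; 5× c (aromatic, D3) → no; 2× N (D2) → no; 4× C (D1) → match; 1× C (D2) → no; 1× S (D1) → no; 1× O (D2) → no.
That gives 4 matching atoms.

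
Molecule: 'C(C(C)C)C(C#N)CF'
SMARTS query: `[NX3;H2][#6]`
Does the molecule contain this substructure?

No

The pattern [NX3;H2][#6] describes a trivalent nitrogen with two H attached to carbon — a primary amine.
The closest candidate here is a nitrile (-C#N), but the nitrogen is NX1 (triple-bonded), not NX3 with two H. No other fragment satisfies the full query, so there is no match.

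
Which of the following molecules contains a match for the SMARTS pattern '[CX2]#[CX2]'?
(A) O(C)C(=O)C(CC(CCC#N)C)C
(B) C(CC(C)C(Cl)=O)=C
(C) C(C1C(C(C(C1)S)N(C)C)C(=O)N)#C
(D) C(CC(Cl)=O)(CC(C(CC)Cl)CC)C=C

[CX2]#[CX2] describes a carbon-carbon triple bond (an alkyne).
(A) has a nitrile (-C#N) but the triple bond is C#N, not C#C.
(B) has a vinyl group (-CH=CH2) but the C=C is a double bond; both carbons are CX3, not CX2.
(C) contains an ethynyl group (-C#CH), which satisfies every atom and bond constraint.
(D) has a vinyl group (-CH=CH2) but the C=C is a double bond; both carbons are CX3, not CX2.
So the answer is (C).

C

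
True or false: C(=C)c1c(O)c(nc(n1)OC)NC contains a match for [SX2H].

The pattern [SX2H] describes an aliphatic sulfur with two connections, one being H — a thiol.
The closest candidate here is a hydroxyl group (-OH), but it is an -OH, not an -SH. No other fragment satisfies the full query, so there is no match.

False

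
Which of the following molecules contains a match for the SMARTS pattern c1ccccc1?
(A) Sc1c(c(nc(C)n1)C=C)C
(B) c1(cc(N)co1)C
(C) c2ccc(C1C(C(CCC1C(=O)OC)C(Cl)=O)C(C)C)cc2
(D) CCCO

c1ccccc1 describes six aromatic carbons in a ring (a benzene ring).
(A) has a methyl group (-CH3) but no six-membered all-carbon aromatic ring is present.
(B) has a methyl group (-CH3) but no six-membered all-carbon aromatic ring is present.
(C) contains a phenyl ring, which satisfies every atom and bond constraint.
(D) has a methyl group (-CH3) but no six-membered all-carbon aromatic ring is present.
So the answer is (C).

C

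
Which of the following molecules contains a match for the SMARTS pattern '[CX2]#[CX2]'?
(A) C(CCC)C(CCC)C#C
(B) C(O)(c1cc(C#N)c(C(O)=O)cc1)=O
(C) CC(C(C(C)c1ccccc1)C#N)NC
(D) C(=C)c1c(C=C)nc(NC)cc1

[CX2]#[CX2] describes a carbon-carbon triple bond (an alkyne).
(A) contains an ethynyl group (-C#CH), which satisfies every atom and bond constraint.
(B) has a nitrile (-C#N) but the triple bond is C#N, not C#C.
(C) has a nitrile (-C#N) but the triple bond is C#N, not C#C.
(D) has a vinyl group (-CH=CH2) but the C=C is a double bond; both carbons are CX3, not CX2.
So the answer is (A).

A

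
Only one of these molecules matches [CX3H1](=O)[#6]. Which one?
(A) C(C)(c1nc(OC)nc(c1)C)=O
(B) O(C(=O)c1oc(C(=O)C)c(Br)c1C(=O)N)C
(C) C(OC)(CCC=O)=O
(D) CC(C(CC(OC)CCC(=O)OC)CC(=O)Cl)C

[CX3H1](=O)[#6] describes an sp2 carbon with one H, double-bonded to O and single-bonded to carbon (an aldehyde).
(A) has an acetyl/ketone group (-C(=O)CH3) but the carbonyl carbon has H0 (two carbon neighbours), not H1.
(B) has a methyl-ester group (-C(=O)OCH3) but the carbonyl carbon has H0, not H1.
(C) contains an aldehyde (-CHO), which satisfies every atom and bond constraint.
(D) has a methyl-ester group (-C(=O)OCH3) but the carbonyl carbon has H0, not H1.
So the answer is (C).

C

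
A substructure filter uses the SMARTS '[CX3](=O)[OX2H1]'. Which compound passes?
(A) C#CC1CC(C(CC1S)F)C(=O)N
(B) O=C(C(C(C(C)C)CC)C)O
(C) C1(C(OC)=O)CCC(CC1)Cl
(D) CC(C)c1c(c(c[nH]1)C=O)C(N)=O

[CX3](=O)[OX2H1] describes an sp2 carbon double-bonded to O and single-bonded to an -OH oxygen (a carboxylic acid).
(A) has a primary amide (-C(=O)NH2) but the carbonyl is bonded to N, not to an -OH oxygen.
(B) contains a carboxylic acid group (-C(=O)OH), which satisfies every atom and bond constraint.
(C) has a methyl-ester group (-C(=O)OCH3) but the singly-bonded O has no H (OX2H0, not OX2H1).
(D) has a primary amide (-C(=O)NH2) but the carbonyl is bonded to N, not to an -OH oxygen.
So the answer is (B).

B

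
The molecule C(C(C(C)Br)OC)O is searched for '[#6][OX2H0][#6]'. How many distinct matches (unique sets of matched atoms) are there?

1

[#6][OX2H0][#6] is the SMARTS for an ether: an aliphatic oxygen bridging two carbons with no H on the oxygen.
Exactly one fragment in the molecule meets all constraints, giving 1 match.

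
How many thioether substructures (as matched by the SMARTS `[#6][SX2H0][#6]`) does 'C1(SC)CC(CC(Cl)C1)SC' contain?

2

[#6][SX2H0][#6] is the SMARTS for a thioether: an aliphatic sulfur bridging two carbons with no H on the sulfur.
The molecule carries 2 separate instances of a methylthio ether (-SCH3) meeting every constraint; each maps to a distinct set of atoms, giving 2 matches.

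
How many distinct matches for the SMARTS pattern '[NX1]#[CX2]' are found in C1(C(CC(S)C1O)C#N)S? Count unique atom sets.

[NX1]#[CX2] is the SMARTS for a nitrile: a nitrogen triple-bonded to a two-connected carbon.
Exactly one fragment in the molecule meets all constraints, giving 1 match.

1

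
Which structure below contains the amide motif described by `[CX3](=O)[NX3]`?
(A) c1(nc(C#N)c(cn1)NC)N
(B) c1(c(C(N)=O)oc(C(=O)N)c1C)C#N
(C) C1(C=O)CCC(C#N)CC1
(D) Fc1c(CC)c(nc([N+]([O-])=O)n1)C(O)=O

[CX3](=O)[NX3] describes a carbonyl carbon bonded to a trivalent nitrogen (an amide).
(A) has a primary amino group (-NH2) but the -NH2 is not attached to a carbonyl carbon.
(B) contains a primary amide (-C(=O)NH2), which satisfies every atom and bond constraint.
(C) has a nitrile (-C#N) but the nitrile N is NX1 (triple-bonded), not NX3.
(D) has a carboxylic acid group (-C(=O)OH) but the carbonyl is bonded to O, not to an NX3 nitrogen.
So the answer is (B).

B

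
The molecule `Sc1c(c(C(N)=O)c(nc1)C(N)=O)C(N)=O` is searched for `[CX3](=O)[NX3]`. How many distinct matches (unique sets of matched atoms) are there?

3

[CX3](=O)[NX3] is the SMARTS for an amide: a carbonyl carbon bonded to a trivalent nitrogen.
The molecule carries 3 separate instances of a primary amide (-C(=O)NH2) meeting every constraint; each maps to a distinct set of atoms, giving 3 matches.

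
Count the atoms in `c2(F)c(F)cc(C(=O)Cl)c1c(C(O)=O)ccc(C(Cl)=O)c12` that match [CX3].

The query [CX3] means: C with X3: aliphatic carbon with exactly 3 total connections.
Check the 21 heavy atoms by environment: 10× c (aromatic, X3) → no; 2× F (X1) → no; 3× C (X3) → match; 3× O (X1) → no; 1× O (X2) → no; 2× Cl (X1) → no.
That gives 3 matching atoms.

3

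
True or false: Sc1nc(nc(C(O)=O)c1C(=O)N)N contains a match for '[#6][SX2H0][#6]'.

False

The pattern [#6][SX2H0][#6] describes an aliphatic sulfur bridging two carbons with no H on the sulfur — a thioether.
The closest candidate here is a thiol (-SH), but the sulfur has H1, not H0 bridging two carbons. No other fragment satisfies the full query, so there is no match.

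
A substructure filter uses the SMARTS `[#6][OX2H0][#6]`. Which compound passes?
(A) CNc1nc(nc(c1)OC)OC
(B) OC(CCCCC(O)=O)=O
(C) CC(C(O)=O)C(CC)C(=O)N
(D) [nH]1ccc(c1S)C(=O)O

[#6][OX2H0][#6] describes an aliphatic oxygen bridging two carbons with no H on the oxygen (an ether).
(A) contains a methoxy ether (-OCH3), which satisfies every atom and bond constraint.
(B) has a carboxylic acid group (-C(=O)OH) but the -OH oxygen has H1; the =O is OX1, not OX2.
(C) has a carboxylic acid group (-C(=O)OH) but the -OH oxygen has H1; the =O is OX1, not OX2.
(D) has a carboxylic acid group (-C(=O)OH) but the -OH oxygen has H1; the =O is OX1, not OX2.
So the answer is (A).

A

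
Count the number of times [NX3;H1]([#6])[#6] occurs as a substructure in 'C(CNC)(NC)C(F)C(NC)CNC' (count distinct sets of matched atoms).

4

[NX3;H1]([#6])[#6] is the SMARTS for a secondary amine: a trivalent nitrogen with one H, bonded to two carbons.
The molecule carries 4 separate instances of an N-methylamino group (-NHCH3) meeting every constraint; each maps to a distinct set of atoms, giving 4 matches.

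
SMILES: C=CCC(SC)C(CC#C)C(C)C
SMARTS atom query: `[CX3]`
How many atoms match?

The query [CX3] means: C with X3: aliphatic carbon with exactly 3 total connections.
Check the 13 heavy atoms by environment: 8× C (X4) → no; 2× C (X2) → no; 1× S (X2) → no; 2× C (X3) → match.
That gives 2 matching atoms.

2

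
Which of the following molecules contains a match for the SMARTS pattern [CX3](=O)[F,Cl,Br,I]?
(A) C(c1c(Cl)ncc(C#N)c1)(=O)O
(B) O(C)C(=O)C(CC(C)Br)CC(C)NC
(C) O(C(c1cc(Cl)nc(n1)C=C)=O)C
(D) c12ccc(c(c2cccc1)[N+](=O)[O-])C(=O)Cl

D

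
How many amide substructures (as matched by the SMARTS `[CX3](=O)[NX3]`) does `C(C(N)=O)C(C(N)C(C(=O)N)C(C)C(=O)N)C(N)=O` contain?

4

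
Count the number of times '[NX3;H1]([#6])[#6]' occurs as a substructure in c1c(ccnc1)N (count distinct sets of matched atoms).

0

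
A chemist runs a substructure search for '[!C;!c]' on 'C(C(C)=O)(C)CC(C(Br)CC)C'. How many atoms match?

2

The query [!C;!c] means: neither aliphatic nor aromatic carbon — same as [!#6].
Check the 12 heavy atoms by environment: 10× C → no; 1× O → match; 1× Br → match.
Summing the matching environments: 1 + 1 = 2 matching atoms.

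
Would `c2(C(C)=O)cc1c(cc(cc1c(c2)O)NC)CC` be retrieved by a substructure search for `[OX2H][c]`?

Yes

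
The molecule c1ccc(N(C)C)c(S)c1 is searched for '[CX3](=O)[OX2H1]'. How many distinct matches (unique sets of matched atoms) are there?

0

[CX3](=O)[OX2H1] is the SMARTS for a carboxylic acid: an sp2 carbon double-bonded to O and single-bonded to an -OH oxygen.
No fragment in the molecule satisfies every constraint, giving 0 matches.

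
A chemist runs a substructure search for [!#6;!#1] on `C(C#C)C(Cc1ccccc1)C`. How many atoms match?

0

The query [!#6;!#1] means: not carbon and not hydrogen — any heteroatom.
Check the 12 heavy atoms by environment: 6× C → no; 6× c (aromatic) → no.
No environment satisfies the query, so 0 matching atoms.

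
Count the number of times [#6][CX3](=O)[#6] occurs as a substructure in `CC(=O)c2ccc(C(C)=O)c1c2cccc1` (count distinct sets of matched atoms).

2

[#6][CX3](=O)[#6] is the SMARTS for a ketone: a carbonyl carbon (no H) flanked by two carbons.
The molecule carries 2 separate instances of an acetyl/ketone group (-C(=O)CH3) meeting every constraint; each maps to a distinct set of atoms, giving 2 matches.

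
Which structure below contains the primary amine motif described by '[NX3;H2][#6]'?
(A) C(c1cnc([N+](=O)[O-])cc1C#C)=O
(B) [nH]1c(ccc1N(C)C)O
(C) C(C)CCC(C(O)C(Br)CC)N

C

[NX3;H2][#6] describes a trivalent nitrogen with two H attached to carbon (a primary amine).
(A) has a nitro group (-[N+](=O)[O-]) but the nitrogen is [N+] with no H, not NX3H2.
(B) has a dimethylamino group (-N(CH3)2) but the nitrogen has H0, not H2.
(C) contains a primary amino group (-NH2), which satisfies every atom and bond constraint.
So the answer is (C).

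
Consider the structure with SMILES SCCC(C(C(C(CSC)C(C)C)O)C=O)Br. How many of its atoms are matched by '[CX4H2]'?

3

The query [CX4H2] means: sp3 carbon (X4) with exactly two hydrogens.
Check the 17 heavy atoms by environment: 3× C (H2, X4) → match; 5× C (H1, X4) → no; 1× C (H1, X3) → no; 1× O (H0, X1) → no; 1× Br (H0, X1) → no; 1× S (H0, X2) → no; 3× C (H3, X4) → no; 1× O (H1, X2) → no; 1× S (H1, X2) → no.
That gives 3 matching atoms.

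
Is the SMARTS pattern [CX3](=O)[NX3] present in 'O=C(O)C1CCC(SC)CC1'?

No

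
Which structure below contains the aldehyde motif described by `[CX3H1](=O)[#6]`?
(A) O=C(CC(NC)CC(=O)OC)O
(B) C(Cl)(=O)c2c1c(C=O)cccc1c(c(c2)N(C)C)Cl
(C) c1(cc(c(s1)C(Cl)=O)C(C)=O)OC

[CX3H1](=O)[#6] describes an sp2 carbon with one H, double-bonded to O and single-bonded to carbon (an aldehyde).
(A) has a methyl-ester group (-C(=O)OCH3) but the carbonyl carbon has H0, not H1.
(B) contains an aldehyde (-CHO), which satisfies every atom and bond constraint.
(C) has an acetyl/ketone group (-C(=O)CH3) but the carbonyl carbon has H0 (two carbon neighbours), not H1.
So the answer is (B).

B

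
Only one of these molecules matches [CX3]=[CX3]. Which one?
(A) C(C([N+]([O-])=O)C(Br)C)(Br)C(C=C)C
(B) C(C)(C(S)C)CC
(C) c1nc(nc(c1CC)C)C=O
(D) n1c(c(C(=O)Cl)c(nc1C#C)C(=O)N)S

A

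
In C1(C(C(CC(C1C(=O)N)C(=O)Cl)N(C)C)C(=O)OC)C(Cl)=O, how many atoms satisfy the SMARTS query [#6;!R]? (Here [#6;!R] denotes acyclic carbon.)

The query [#6;!R] means: carbon not in any ring.
Check the 22 heavy atoms by environment: 6× C (in 6-ring) → no; 7× C (acyclic) → match; 5× O (acyclic) → no; 2× Cl (acyclic) → no; 2× N (acyclic) → no.
That gives 7 matching atoms.

7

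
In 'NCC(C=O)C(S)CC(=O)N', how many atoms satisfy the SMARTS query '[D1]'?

5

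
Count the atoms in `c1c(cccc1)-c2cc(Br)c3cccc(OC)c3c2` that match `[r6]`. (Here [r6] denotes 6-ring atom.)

The query [r6] means: r6 matches atoms in a six-membered ring.
Check the 19 heavy atoms by environment: 16× c (aromatic, in 6-ring) → match; 1× Br (acyclic) → no; 1× O (acyclic) → no; 1× C (acyclic) → no.
That gives 16 matching atoms.

16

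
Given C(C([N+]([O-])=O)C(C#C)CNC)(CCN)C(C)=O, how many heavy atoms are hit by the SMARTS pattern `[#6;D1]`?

3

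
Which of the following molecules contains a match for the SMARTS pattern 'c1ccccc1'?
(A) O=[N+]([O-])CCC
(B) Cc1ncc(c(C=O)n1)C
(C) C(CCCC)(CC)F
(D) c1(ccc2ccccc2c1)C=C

D

c1ccccc1 describes six aromatic carbons in a ring (a benzene ring).
(A) has a methyl group (-CH3) but no six-membered all-carbon aromatic ring is present.
(B) has a methyl group (-CH3) but no six-membered all-carbon aromatic ring is present.
(C) has a methyl group (-CH3) but no six-membered all-carbon aromatic ring is present.
(D) contains the required atom environment, so the pattern matches.
So the answer is (D).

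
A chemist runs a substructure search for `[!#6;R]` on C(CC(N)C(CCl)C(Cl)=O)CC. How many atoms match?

0

The query [!#6;R] means: non-carbon atom that is part of a ring.
Check the 12 heavy atoms by environment: 8× C (acyclic) → no; 1× N (acyclic) → no; 1× O (acyclic) → no; 2× Cl (acyclic) → no.
No environment satisfies the query, so 0 matching atoms.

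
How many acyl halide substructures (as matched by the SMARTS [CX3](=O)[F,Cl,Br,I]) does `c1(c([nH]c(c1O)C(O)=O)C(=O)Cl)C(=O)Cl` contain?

2

[CX3](=O)[F,Cl,Br,I] is the SMARTS for an acyl halide: a carbonyl carbon bonded to a halogen.
The molecule carries 2 separate instances of an acyl chloride (-C(=O)Cl) meeting every constraint; each maps to a distinct set of atoms, giving 2 matches.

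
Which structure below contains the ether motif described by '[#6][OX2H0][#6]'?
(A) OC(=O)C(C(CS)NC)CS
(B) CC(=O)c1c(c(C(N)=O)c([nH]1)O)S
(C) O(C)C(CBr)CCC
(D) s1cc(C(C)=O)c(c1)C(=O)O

C

[#6][OX2H0][#6] describes an aliphatic oxygen bridging two carbons with no H on the oxygen (an ether).
(A) has a carboxylic acid group (-C(=O)OH) but the -OH oxygen has H1; the =O is OX1, not OX2.
(B) has a hydroxyl group (-OH) but the oxygen has H1, not H0 bridging two carbons.
(C) contains a methoxy ether (-OCH3), which satisfies every atom and bond constraint.
(D) has a carboxylic acid group (-C(=O)OH) but the -OH oxygen has H1; the =O is OX1, not OX2.
So the answer is (C).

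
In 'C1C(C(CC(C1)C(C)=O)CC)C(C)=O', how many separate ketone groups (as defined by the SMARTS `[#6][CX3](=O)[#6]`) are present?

2

[#6][CX3](=O)[#6] is the SMARTS for a ketone: a carbonyl carbon (no H) flanked by two carbons.
The molecule carries 2 separate instances of an acetyl/ketone group (-C(=O)CH3) meeting every constraint; each maps to a distinct set of atoms, giving 2 matches.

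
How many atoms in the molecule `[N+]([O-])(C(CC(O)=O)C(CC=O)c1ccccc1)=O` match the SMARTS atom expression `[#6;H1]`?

The query [#6;H1] means: any carbon bearing exactly one hydrogen.
Check the 18 heavy atoms by environment: 2× C (H2) → no; 3× C (H1) → match; 1× N (charge +1, H0) → no; 1× O (charge -1, H0) → no; 3× O (H0) → no; 1× c (aromatic, H0) → no; 5× c (aromatic, H1) → match; 1× C (H0) → no; 1× O (H1) → no.
Summing the matching environments: 3 + 5 = 8 matching atoms.

8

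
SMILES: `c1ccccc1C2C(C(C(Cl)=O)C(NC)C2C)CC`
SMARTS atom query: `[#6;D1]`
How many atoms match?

3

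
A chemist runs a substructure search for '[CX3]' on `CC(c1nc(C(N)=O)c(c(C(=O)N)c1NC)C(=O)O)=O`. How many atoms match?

4

The query [CX3] means: C with X3: aliphatic carbon with exactly 3 total connections.
Check the 20 heavy atoms by environment: 1× n (aromatic, X2) → no; 5× c (aromatic, X3) → no; 4× C (X3) → match; 4× O (X1) → no; 1× O (X2) → no; 3× N (X3) → no; 2× C (X4) → no.
That gives 4 matching atoms.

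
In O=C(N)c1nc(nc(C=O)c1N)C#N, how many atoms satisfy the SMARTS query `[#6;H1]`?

Check the 14 heavy atoms by environment: 2× n (aromatic, H0) → no; 4× c (aromatic, H0) → no; 2× N (H2) → no; 1× C (H1) → match; 2× O (H0) → no; 2× C (H0) → no; 1× N (H0) → no.
That gives 1 matching atom.

1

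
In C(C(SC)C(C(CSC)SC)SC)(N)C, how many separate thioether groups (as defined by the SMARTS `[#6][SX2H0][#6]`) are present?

4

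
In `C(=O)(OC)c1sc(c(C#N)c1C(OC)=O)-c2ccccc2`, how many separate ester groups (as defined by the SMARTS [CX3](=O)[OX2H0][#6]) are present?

[CX3](=O)[OX2H0][#6] is the SMARTS for an ester: a carbonyl carbon bonded to an oxygen that is itself bonded to carbon (no H on that O).
The molecule carries 2 separate instances of a methyl-ester group (-C(=O)OCH3) meeting every constraint; each maps to a distinct set of atoms, giving 2 matches.

2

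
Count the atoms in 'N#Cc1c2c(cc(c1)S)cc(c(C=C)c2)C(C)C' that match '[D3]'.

7

Check the 18 heavy atoms by environment: 6× c (aromatic, D3) → match; 4× c (aromatic, D2) → no; 1× S (D1) → no; 2× C (D2) → no; 3× C (D1) → no; 1× C (D3) → match; 1× N (D1) → no.
Summing the matching environments: 6 + 1 = 7 matching atoms.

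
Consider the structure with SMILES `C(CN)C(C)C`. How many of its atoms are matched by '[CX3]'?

0

The query [CX3] means: C with X3: aliphatic carbon with exactly 3 total connections.
Check the 6 heavy atoms by environment: 5× C (X4) → no; 1× N (X3) → no.
No environment satisfies the query, so 0 matching atoms.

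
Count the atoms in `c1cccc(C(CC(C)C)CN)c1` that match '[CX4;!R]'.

Check the 13 heavy atoms by environment: 6× C (X4, acyclic) → match; 1× N (X3, acyclic) → no; 6× c (aromatic, X3, in 6-ring) → no.
That gives 6 matching atoms.

6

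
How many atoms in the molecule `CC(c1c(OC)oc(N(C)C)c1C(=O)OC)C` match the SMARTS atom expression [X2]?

3

The query [X2] means: any atom with exactly two total connections (bonds + H).
Check the 17 heavy atoms by environment: 1× o (aromatic, X2) → match; 4× c (aromatic, X3) → no; 1× C (X3) → no; 1× O (X1) → no; 2× O (X2) → match; 7× C (X4) → no; 1× N (X3) → no.
Summing the matching environments: 1 + 2 = 3 matching atoms.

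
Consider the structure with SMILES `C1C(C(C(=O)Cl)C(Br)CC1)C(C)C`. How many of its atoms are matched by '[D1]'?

5

The query [D1] means: atom with exactly one heavy-atom neighbour (degree 1).
Check the 13 heavy atoms by environment: 5× C (D3) → no; 3× C (D2) → no; 1× Br (D1) → match; 2× C (D1) → match; 1× O (D1) → match; 1× Cl (D1) → match.
Summing the matching environments: 1 + 2 + 1 + 1 = 5 matching atoms.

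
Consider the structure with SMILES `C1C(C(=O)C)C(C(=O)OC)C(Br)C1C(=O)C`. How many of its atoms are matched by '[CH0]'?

The query [CH0] means: aliphatic carbon with no attached hydrogen.
Check the 16 heavy atoms by environment: 4× C (H1) → no; 1× C (H2) → no; 1× Br (H0) → no; 3× C (H0) → match; 4× O (H0) → no; 3× C (H3) → no.
That gives 3 matching atoms.

3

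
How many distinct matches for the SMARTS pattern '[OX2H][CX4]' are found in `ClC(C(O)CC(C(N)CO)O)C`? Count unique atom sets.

[OX2H][CX4] is the SMARTS for an aliphatic alcohol: a hydroxyl oxygen bound to an sp3 (X4) carbon.
The molecule carries 3 separate instances of a hydroxyl group (-OH) meeting every constraint; each maps to a distinct set of atoms, giving 3 matches.

3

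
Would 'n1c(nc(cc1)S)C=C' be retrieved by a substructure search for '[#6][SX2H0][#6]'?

The pattern [#6][SX2H0][#6] describes an aliphatic sulfur bridging two carbons with no H on the sulfur — a thioether.
The closest candidate here is a thiol (-SH), but the sulfur has H1, not H0 bridging two carbons. No other fragment satisfies the full query, so there is no match.

No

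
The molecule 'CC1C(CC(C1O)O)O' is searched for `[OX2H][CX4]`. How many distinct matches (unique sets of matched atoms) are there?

3

[OX2H][CX4] is the SMARTS for an aliphatic alcohol: a hydroxyl oxygen bound to an sp3 (X4) carbon.
The molecule carries 3 separate instances of a hydroxyl group (-OH) meeting every constraint; each maps to a distinct set of atoms, giving 3 matches.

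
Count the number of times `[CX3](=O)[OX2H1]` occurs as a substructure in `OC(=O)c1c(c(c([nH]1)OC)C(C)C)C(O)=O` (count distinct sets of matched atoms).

2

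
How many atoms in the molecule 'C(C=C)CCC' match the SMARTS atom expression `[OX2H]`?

0

The query [OX2H] means: aliphatic oxygen with two connections, one of which is H — an -OH oxygen.
Check the 6 heavy atoms by environment: 3× C (H2, X4) → no; 1× C (H1, X3) → no; 1× C (H2, X3) → no; 1× C (H3, X4) → no.
No environment satisfies the query, so 0 matching atoms.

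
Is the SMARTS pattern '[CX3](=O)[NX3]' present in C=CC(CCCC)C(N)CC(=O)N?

Yes

The pattern [CX3](=O)[NX3] describes a carbonyl carbon bonded to a trivalent nitrogen — an amide.
The molecule carries a primary amide (-C(=O)NH2), whose atoms satisfy every constraint of the query, so the pattern matches.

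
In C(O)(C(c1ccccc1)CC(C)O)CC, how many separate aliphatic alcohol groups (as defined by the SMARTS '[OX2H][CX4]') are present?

[OX2H][CX4] is the SMARTS for an aliphatic alcohol: a hydroxyl oxygen bound to an sp3 (X4) carbon.
The molecule carries 2 separate instances of a hydroxyl group (-OH) meeting every constraint; each maps to a distinct set of atoms, giving 2 matches.

2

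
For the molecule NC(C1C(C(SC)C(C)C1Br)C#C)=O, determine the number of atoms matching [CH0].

2

The query [CH0] means: aliphatic carbon with no attached hydrogen.
Check the 14 heavy atoms by environment: 6× C (H1) → no; 2× C (H3) → no; 2× C (H0) → match; 1× O (H0) → no; 1× N (H2) → no; 1× Br (H0) → no; 1× S (H0) → no.
That gives 2 matching atoms.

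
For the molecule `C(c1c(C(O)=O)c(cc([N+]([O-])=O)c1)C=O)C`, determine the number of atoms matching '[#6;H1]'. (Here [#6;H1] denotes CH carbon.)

3

The query [#6;H1] means: any carbon bearing exactly one hydrogen.
Check the 16 heavy atoms by environment: 2× c (aromatic, H1) → match; 4× c (aromatic, H0) → no; 1× C (H1) → match; 3× O (H0) → no; 1× C (H0) → no; 1× O (H1) → no; 1× N (charge +1, H0) → no; 1× O (charge -1, H0) → no; 1× C (H2) → no; 1× C (H3) → no.
Summing the matching environments: 2 + 1 = 3 matching atoms.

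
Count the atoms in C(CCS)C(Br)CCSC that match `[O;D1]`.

0

The query [O;D1] means: aliphatic oxygen bonded to exactly one heavy atom.
Check the 10 heavy atoms by environment: 5× C (D2) → no; 1× C (D3) → no; 1× S (D1) → no; 1× Br (D1) → no; 1× S (D2) → no; 1× C (D1) → no.
No environment satisfies the query, so 0 matching atoms.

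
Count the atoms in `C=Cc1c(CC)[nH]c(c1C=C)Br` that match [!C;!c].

2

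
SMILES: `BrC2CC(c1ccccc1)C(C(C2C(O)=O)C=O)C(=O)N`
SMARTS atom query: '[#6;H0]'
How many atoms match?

3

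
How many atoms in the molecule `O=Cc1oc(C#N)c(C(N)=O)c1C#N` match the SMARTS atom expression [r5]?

5

Check the 14 heavy atoms by environment: 1× o (aromatic, in 5-ring) → match; 4× c (aromatic, in 5-ring) → match; 4× C (acyclic) → no; 2× O (acyclic) → no; 3× N (acyclic) → no.
Summing the matching environments: 1 + 4 = 5 matching atoms.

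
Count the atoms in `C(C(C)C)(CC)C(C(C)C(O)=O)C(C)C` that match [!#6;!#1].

2

The query [!#6;!#1] means: not carbon and not hydrogen — any heteroatom.
Check the 15 heavy atoms by environment: 13× C → no; 2× O → match.
That gives 2 matching atoms.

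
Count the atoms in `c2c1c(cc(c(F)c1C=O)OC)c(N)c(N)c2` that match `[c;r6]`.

10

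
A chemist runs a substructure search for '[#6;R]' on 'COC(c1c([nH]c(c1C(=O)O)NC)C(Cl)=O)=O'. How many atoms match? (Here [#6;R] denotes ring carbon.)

4

The query [#6;R] means: carbon that is part of a ring.
Check the 17 heavy atoms by environment: 1× n (aromatic, in 5-ring) → no; 4× c (aromatic, in 5-ring) → match; 1× N (acyclic) → no; 5× C (acyclic) → no; 5× O (acyclic) → no; 1× Cl (acyclic) → no.
That gives 4 matching atoms.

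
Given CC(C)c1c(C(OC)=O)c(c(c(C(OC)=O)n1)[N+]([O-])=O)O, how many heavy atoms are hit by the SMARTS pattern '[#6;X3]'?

7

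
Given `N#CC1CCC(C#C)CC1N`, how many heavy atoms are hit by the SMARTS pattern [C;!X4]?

3

Check the 11 heavy atoms by environment: 6× C (X4) → no; 3× C (X2) → match; 1× N (X3) → no; 1× N (X1) → no.
That gives 3 matching atoms.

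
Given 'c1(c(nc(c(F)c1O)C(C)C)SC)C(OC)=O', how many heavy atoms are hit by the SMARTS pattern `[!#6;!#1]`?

Check the 17 heavy atoms by environment: 1× n (aromatic) → match; 5× c (aromatic) → no; 6× C → no; 1× F → match; 1× S → match; 3× O → match.
Summing the matching environments: 1 + 1 + 1 + 3 = 6 matching atoms.

6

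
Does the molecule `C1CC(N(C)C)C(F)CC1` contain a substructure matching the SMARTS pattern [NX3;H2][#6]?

No

The pattern [NX3;H2][#6] describes a trivalent nitrogen with two H attached to carbon — a primary amine.
The closest candidate here is a dimethylamino group (-N(CH3)2), but the nitrogen has H0, not H2. No other fragment satisfies the full query, so there is no match.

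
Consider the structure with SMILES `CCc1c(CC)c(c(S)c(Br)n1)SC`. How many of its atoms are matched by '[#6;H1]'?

0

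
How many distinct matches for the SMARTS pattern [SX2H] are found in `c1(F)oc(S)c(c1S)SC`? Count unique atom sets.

2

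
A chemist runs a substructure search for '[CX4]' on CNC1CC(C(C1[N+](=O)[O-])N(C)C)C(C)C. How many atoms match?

11

The query [CX4] means: C with X4: aliphatic carbon with exactly 4 total connections (bonds + H).
Check the 16 heavy atoms by environment: 11× C (X4) → match; 2× N (X3) → no; 1× N (charge +1, X3) → no; 1× O (charge -1, X1) → no; 1× O (X1) → no.
That gives 11 matching atoms.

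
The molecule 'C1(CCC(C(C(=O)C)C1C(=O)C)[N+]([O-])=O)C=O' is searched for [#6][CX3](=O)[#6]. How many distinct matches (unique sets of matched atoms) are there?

2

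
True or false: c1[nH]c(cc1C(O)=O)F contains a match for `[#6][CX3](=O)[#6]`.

False

The pattern [#6][CX3](=O)[#6] describes a carbonyl carbon (no H) flanked by two carbons — a ketone.
The closest candidate here is a carboxylic acid group (-C(=O)OH), but one neighbour of the carbonyl carbon is O, not C. No other fragment satisfies the full query, so there is no match.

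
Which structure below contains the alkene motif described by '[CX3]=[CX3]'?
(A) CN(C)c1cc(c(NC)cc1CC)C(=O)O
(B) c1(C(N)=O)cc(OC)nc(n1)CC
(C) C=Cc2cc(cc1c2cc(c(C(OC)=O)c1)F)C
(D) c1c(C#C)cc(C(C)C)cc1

C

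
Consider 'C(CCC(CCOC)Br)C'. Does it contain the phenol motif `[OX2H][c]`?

The pattern [OX2H][c] describes a hydroxyl oxygen attached to an aromatic carbon — a phenol.
The closest candidate here is a methoxy ether (-OCH3), but the oxygen has H0, not H1. No other fragment satisfies the full query, so there is no match.

No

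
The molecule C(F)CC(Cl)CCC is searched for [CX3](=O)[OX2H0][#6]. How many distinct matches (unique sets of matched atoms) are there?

0

[CX3](=O)[OX2H0][#6] is the SMARTS for an ester: a carbonyl carbon bonded to an oxygen that is itself bonded to carbon (no H on that O).
No fragment in the molecule satisfies every constraint, giving 0 matches.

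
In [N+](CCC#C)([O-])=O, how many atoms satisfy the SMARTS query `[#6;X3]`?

0

The query [#6;X3] means: any carbon (aromatic or not) with three total connections.
Check the 7 heavy atoms by environment: 2× C (X4) → no; 2× C (X2) → no; 1× N (charge +1, X3) → no; 1× O (charge -1, X1) → no; 1× O (X1) → no.
No environment satisfies the query, so 0 matching atoms.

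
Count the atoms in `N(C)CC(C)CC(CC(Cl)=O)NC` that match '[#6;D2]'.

The query [#6;D2] means: any carbon bonded to exactly two heavy atoms.
Check the 13 heavy atoms by environment: 3× C (D2) → match; 3× C (D3) → no; 1× O (D1) → no; 1× Cl (D1) → no; 2× N (D2) → no; 3× C (D1) → no.
That gives 3 matching atoms.

3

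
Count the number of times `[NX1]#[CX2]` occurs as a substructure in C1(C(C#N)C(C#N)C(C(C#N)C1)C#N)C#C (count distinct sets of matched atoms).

[NX1]#[CX2] is the SMARTS for a nitrile: a nitrogen triple-bonded to a two-connected carbon.
The molecule carries 4 separate instances of a nitrile (-C#N) meeting every constraint; each maps to a distinct set of atoms, giving 4 matches.

4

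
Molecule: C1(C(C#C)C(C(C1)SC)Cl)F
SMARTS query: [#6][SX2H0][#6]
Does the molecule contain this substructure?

The pattern [#6][SX2H0][#6] describes an aliphatic sulfur bridging two carbons with no H on the sulfur — a thioether.
The molecule carries a methylthio ether (-SCH3), whose atoms satisfy every constraint of the query, so the pattern matches.

Yes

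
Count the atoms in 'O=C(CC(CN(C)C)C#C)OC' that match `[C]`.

Check the 12 heavy atoms by environment: 9× C → match; 2× O → no; 1× N → no.
That gives 9 matching atoms.

9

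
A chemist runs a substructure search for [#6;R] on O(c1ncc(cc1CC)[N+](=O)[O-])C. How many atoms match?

5

The query [#6;R] means: carbon that is part of a ring.
Check the 13 heavy atoms by environment: 1× n (aromatic, in 6-ring) → no; 5× c (aromatic, in 6-ring) → match; 2× O (acyclic) → no; 3× C (acyclic) → no; 1× N (charge +1, acyclic) → no; 1× O (charge -1, acyclic) → no.
That gives 5 matching atoms.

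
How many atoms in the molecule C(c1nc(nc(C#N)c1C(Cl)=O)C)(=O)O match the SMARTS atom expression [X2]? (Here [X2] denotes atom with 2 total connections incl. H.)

4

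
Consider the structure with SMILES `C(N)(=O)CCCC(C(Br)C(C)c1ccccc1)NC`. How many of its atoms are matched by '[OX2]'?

Check the 19 heavy atoms by environment: 8× C (X4) → no; 6× c (aromatic, X3) → no; 1× C (X3) → no; 1× O (X1) → no; 2× N (X3) → no; 1× Br (X1) → no.
No environment satisfies the query, so 0 matching atoms.

0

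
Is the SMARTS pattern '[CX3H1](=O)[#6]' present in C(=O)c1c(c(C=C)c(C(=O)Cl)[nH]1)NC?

The pattern [CX3H1](=O)[#6] describes an sp2 carbon with one H, double-bonded to O and single-bonded to carbon — an aldehyde.
The molecule carries an aldehyde (-CHO), whose atoms satisfy every constraint of the query, so the pattern matches.

Yes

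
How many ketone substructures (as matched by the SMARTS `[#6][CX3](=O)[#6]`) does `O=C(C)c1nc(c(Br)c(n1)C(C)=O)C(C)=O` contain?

3

[#6][CX3](=O)[#6] is the SMARTS for a ketone: a carbonyl carbon (no H) flanked by two carbons.
The molecule carries 3 separate instances of an acetyl/ketone group (-C(=O)CH3) meeting every constraint; each maps to a distinct set of atoms, giving 3 matches.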